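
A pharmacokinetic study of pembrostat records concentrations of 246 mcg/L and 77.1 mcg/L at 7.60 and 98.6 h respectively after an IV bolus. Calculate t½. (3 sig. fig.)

k = ln(C₁/C₂) / (t₂ − t₁) = ln(246/77.1) / (98.6 − 7.60)
  = 1.160 / 91.00 = 0.01275 h⁻¹
t½ = ln 2 / k = ln 2 / 0.01275 ≈ 54.4 hours

54.4 hours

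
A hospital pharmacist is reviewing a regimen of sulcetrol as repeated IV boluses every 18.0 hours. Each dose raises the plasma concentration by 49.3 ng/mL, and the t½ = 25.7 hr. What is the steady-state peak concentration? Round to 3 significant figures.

k = ln 2 / 25.7 = 0.02697 hr⁻¹
Fraction remaining after one interval: e^(−kτ) = e^(−0.02697 × 18.0) = 0.6154
R = 1 / (1 − 0.6154) = 2.600
Css,max = 49.3 × 2.600 ≈ 128 ng/mL

128 ng/mL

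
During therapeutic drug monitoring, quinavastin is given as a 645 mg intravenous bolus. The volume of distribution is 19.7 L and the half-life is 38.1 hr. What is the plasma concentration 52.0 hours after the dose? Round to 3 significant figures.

C₀ = dose / V = 645 / 19.7 = 32.74 mg/L
k = ln 2 / 38.1 = 0.01819 hr⁻¹
C(t) = C₀ e^(−kt) = 32.74 × e^(−0.01819 × 52.0) = 32.74 × e^(−0.9460) = 32.74 × 0.3883 ≈ 12.7 mg/L

12.7 mg/L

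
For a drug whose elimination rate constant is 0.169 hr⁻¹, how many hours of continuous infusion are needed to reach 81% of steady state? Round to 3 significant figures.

9.83 hours

f = 1 − e^(−kt)  ⇒  t = −ln(1 − f) / k
t = −ln(1 − 0.81) / 0.1690 = 1.661 / 0.1690 ≈ 9.83 hours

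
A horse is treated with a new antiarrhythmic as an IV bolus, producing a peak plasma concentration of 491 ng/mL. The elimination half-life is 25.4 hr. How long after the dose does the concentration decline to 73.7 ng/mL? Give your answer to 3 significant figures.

k = ln 2 / 25.4 = 0.02729 hr⁻¹
C(t) = C₀ e^(−kt)  ⇒  t = ln(C₀/C) / k
t = ln(491/73.7) / 0.02729 = 1.896 / 0.02729 ≈ 69.5 hours

69.5 hours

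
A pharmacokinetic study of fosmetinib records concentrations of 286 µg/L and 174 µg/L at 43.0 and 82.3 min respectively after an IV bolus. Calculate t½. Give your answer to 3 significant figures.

54.8 minutes

k = ln(C₁/C₂) / (t₂ − t₁) = ln(286/174) / (82.3 − 43.0)
  = 0.4969 / 39.30 = 0.01264 min⁻¹
t½ = ln 2 / k = ln 2 / 0.01264 ≈ 54.8 minutes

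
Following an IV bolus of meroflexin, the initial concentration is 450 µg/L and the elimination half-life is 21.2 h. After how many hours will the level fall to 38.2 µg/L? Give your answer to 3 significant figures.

k = ln 2 / 21.2 = 0.03270 h⁻¹
C(t) = C₀ e^(−kt)  ⇒  t = ln(C₀/C) / k
t = ln(450/38.2) / 0.03270 = 2.466 / 0.03270 ≈ 75.4 hours

75.4 hours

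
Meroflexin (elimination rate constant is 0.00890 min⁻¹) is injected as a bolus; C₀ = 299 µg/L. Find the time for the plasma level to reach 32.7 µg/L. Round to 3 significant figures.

C(t) = C₀ e^(−kt)  ⇒  t = ln(C₀/C) / k
t = ln(299/32.7) / 0.008900 = 2.213 / 0.008900 ≈ 249 minutes

249 minutes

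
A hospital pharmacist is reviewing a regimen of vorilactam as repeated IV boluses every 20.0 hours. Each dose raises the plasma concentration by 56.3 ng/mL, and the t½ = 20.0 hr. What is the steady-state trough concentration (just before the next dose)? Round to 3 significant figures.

k = ln 2 / 20.0 = 0.03466 hr⁻¹
Fraction remaining after one interval: e^(−kτ) = e^(−0.03466 × 20.0) = 0.5000
R = 1 / (1 − 0.5000) = 2.000
Css,max = 56.3 × 2.000 = 112.6 ng/mL
Css,min = Css,max × e^(−kτ) = 112.6 × 0.5000 ≈ 56.3 ng/mL

56.3 ng/mL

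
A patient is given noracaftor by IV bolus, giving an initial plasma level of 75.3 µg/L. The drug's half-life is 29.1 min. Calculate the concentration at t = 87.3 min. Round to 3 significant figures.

k = ln 2 / 29.1 = 0.02382 min⁻¹
87.3 min is 3.000 half-lives, so C = 75.3 × (1/2)^3.000 = 75.3 × 0.1250 ≈ 9.41 µg/L

9.41 µg/L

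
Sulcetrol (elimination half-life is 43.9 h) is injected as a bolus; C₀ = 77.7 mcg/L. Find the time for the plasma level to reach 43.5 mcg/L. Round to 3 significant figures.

36.7 hours

k = ln 2 / 43.9 = 0.01579 h⁻¹
C(t) = C₀ e^(−kt)  ⇒  t = ln(C₀/C) / k
t = ln(77.7/43.5) / 0.01579 = 0.5801 / 0.01579 ≈ 36.7 hours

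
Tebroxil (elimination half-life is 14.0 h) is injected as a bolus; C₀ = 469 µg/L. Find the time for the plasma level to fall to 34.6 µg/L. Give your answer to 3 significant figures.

k = ln 2 / 14.0 = 0.04951 h⁻¹
C(t) = C₀ e^(−kt)  ⇒  t = ln(C₀/C) / k
t = ln(469/34.6) / 0.04951 = 2.607 / 0.04951 ≈ 52.7 hours

52.7 hours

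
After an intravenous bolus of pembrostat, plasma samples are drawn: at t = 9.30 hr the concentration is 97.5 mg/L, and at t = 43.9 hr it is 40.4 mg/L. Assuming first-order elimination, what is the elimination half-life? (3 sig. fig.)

k = ln(C₁/C₂) / (t₂ − t₁) = ln(97.5/40.4) / (43.9 − 9.30)
  = 0.8810 / 34.60 = 0.02546 hr⁻¹
t½ = ln 2 / k = ln 2 / 0.02546 ≈ 27.2 hours

27.2 hours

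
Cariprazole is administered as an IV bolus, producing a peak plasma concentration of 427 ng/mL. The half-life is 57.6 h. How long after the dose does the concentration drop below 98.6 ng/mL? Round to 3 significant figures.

k = ln 2 / 57.6 = 0.01203 h⁻¹
C(t) = C₀ e^(−kt)  ⇒  t = ln(C₀/C) / k
t = ln(427/98.6) / 0.01203 = 1.466 / 0.01203 ≈ 122 hours

122 hours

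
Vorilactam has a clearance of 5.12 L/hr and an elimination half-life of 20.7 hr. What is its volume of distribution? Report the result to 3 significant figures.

153 L

k = ln 2 / t½ = ln 2 / 20.7 = 0.03349 hr⁻¹
V = CL / k = 5.12 / 0.03349 ≈ 153 L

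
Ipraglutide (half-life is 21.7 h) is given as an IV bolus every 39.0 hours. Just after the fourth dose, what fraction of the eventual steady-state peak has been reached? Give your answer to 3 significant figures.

0.993

k = ln 2 / 21.7 = 0.03194 h⁻¹
f_n = 1 − e^(−nkτ) = 1 − e^(−4 × 0.03194 × 39.0) = 1 − e^(−4.983) = 1 − 0.006854 ≈ 0.993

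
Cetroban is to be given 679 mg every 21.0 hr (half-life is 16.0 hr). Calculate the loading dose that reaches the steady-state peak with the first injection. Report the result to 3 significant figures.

1140 mg

k = ln 2 / 16.0 = 0.04332 hr⁻¹
Accumulation ratio R = 1 / (1 − e^(−kτ)) = 1 / (1 − e^(−0.04332×21.0)) = 1 / (1 − 0.4026) = 1.674
Loading dose = maintenance dose × R = 679 × 1.674 ≈ 1140 mg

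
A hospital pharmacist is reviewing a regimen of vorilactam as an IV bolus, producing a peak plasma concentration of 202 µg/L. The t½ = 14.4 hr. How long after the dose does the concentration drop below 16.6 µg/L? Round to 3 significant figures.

51.9 hours

k = ln 2 / 14.4 = 0.04814 hr⁻¹
C(t) = C₀ e^(−kt)  ⇒  t = ln(C₀/C) / k
t = ln(202/16.6) / 0.04814 = 2.499 / 0.04814 ≈ 51.9 hours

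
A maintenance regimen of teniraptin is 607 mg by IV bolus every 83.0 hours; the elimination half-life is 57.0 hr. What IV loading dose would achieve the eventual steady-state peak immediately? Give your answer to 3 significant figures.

955 mg

k = ln 2 / 57.0 = 0.01216 hr⁻¹
Accumulation ratio R = 1 / (1 − e^(−kτ)) = 1 / (1 − e^(−0.01216×83.0)) = 1 / (1 − 0.3645) = 1.573
Loading dose = maintenance dose × R = 607 × 1.573 ≈ 955 mg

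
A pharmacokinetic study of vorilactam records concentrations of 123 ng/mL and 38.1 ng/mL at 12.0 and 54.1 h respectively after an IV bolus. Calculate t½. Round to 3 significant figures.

24.9 hours

k = ln(C₁/C₂) / (t₂ − t₁) = ln(123/38.1) / (54.1 − 12.0)
  = 1.172 / 42.10 = 0.02784 h⁻¹
t½ = ln 2 / k = ln 2 / 0.02784 ≈ 24.9 hours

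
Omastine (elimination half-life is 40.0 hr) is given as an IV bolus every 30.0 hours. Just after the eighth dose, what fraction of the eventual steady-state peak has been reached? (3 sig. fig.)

0.984

k = ln 2 / 40.0 = 0.01733 hr⁻¹
f_n = 1 − e^(−nkτ) = 1 − e^(−8 × 0.01733 × 30.0) = 1 − e^(−4.159) = 1 − 0.01563 ≈ 0.984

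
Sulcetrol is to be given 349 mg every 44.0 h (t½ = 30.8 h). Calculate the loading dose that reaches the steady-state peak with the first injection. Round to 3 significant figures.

555 mg

k = ln 2 / 30.8 = 0.02250 h⁻¹
Accumulation ratio R = 1 / (1 − e^(−kτ)) = 1 / (1 − e^(−0.02250×44.0)) = 1 / (1 − 0.3715) = 1.591
Loading dose = maintenance dose × R = 349 × 1.591 ≈ 555 mg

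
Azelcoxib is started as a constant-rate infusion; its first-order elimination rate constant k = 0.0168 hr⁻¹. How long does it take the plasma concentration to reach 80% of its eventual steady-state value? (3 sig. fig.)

95.8 hours

f = 1 − e^(−kt)  ⇒  t = −ln(1 − f) / k
t = −ln(1 − 0.8) / 0.01680 = 1.609 / 0.01680 ≈ 95.8 hours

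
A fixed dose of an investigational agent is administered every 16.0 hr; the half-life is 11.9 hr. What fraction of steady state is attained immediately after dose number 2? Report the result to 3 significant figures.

k = ln 2 / 11.9 = 0.05825 hr⁻¹
f_n = 1 − e^(−nkτ) = 1 − e^(−2 × 0.05825 × 16.0) = 1 − e^(−1.864) = 1 − 0.1551 ≈ 0.845

0.845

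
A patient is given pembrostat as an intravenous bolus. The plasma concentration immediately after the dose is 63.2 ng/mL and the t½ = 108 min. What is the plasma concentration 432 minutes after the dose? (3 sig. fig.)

k = ln 2 / 108 = 0.006418 min⁻¹
432 min is 4.000 half-lives, so C = 63.2 × (1/2)^4.000 = 63.2 × 0.06250 ≈ 3.95 ng/mL

3.95 ng/mL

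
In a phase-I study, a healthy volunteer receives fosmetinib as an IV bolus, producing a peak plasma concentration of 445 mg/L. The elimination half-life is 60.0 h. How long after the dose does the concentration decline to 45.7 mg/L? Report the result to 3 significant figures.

k = ln 2 / 60.0 = 0.01155 h⁻¹
C(t) = C₀ e^(−kt)  ⇒  t = ln(C₀/C) / k
t = ln(445/45.7) / 0.01155 = 2.276 / 0.01155 ≈ 197 hours

197 hours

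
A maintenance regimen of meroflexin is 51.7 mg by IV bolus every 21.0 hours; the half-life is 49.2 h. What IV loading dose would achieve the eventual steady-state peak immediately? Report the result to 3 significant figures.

k = ln 2 / 49.2 = 0.01409 h⁻¹
Accumulation ratio R = 1 / (1 − e^(−kτ)) = 1 / (1 − e^(−0.01409×21.0)) = 1 / (1 − 0.7439) = 3.905
Loading dose = maintenance dose × R = 51.7 × 3.905 ≈ 202 mg

202 mg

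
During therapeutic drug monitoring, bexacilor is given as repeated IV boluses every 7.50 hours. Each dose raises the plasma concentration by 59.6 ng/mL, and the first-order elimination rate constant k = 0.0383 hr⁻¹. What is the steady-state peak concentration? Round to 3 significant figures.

Fraction remaining after one interval: e^(−kτ) = e^(−0.03830 × 7.50) = 0.7503
R = 1 / (1 − 0.7503) = 4.005
Css,max = 59.6 × 4.005 ≈ 239 ng/mL

239 ng/mL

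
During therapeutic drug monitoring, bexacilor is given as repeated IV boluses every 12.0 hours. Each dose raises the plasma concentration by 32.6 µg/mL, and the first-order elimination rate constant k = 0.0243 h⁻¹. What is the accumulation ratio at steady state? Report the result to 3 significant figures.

Fraction remaining after one interval: e^(−kτ) = e^(−0.02430 × 12.0) = 0.7471
R = 1 / (1 − 0.7471) = 1 / 0.2529 ≈ 3.95

3.95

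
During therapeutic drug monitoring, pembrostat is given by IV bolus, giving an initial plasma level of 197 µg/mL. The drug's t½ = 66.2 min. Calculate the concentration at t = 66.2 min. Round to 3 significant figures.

98.5 µg/mL

k = ln 2 / 66.2 = 0.01047 min⁻¹
66.2 min is 1.000 half-lives, so C = 197 × (1/2)^1.000 = 197 × 0.5000 ≈ 98.5 µg/mL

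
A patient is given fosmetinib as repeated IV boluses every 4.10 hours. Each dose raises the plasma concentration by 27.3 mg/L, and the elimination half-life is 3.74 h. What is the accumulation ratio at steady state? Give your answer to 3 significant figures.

k = ln 2 / 3.74 = 0.1853 h⁻¹
Fraction remaining after one interval: e^(−kτ) = e^(−0.1853 × 4.10) = 0.4677
R = 1 / (1 − 0.4677) = 1 / 0.5323 ≈ 1.88

1.88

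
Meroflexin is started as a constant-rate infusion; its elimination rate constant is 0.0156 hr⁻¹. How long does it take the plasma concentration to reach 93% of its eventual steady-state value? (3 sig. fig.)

f = 1 − e^(−kt)  ⇒  t = −ln(1 − f) / k
t = −ln(1 − 0.93) / 0.01560 = 2.659 / 0.01560 ≈ 170 hours

170 hours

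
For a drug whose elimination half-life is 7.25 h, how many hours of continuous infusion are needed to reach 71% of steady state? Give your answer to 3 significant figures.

k = ln 2 / 7.25 = 0.09561 h⁻¹
f = 1 − e^(−kt)  ⇒  t = −ln(1 − f) / k
t = −ln(1 − 0.71) / 0.09561 = 1.238 / 0.09561 ≈ 12.9 hours

12.9 hours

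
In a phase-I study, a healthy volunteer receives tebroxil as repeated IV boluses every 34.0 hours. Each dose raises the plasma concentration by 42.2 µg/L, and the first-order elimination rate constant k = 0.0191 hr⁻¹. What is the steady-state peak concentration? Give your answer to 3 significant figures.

88.4 µg/L

Fraction remaining after one interval: e^(−kτ) = e^(−0.01910 × 34.0) = 0.5224
R = 1 / (1 − 0.5224) = 2.094
Css,max = 42.2 × 2.094 ≈ 88.4 µg/L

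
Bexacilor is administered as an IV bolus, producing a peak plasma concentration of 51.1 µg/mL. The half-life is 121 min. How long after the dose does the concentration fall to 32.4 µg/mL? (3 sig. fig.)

79.5 minutes

k = ln 2 / 121 = 0.005728 min⁻¹
C(t) = C₀ e^(−kt)  ⇒  t = ln(C₀/C) / k
t = ln(51.1/32.4) / 0.005728 = 0.4556 / 0.005728 ≈ 79.5 minutes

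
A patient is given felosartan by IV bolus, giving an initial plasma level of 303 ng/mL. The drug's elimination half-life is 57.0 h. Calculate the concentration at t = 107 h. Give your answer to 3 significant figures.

82.5 ng/mL

k = ln 2 / 57.0 = 0.01216 h⁻¹
107 h is 1.877 half-lives, so C = 303 × (1/2)^1.877 = 303 × 0.2722 ≈ 82.5 ng/mL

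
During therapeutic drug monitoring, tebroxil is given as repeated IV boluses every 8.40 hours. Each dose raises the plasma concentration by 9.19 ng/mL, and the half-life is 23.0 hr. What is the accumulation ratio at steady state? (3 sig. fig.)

4.47

k = ln 2 / 23.0 = 0.03014 hr⁻¹
Fraction remaining after one interval: e^(−kτ) = e^(−0.03014 × 8.40) = 0.7764
R = 1 / (1 − 0.7764) = 1 / 0.2236 ≈ 4.47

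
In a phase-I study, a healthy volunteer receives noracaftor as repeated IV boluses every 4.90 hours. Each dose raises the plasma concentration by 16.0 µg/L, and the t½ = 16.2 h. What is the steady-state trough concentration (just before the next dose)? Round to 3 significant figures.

k = ln 2 / 16.2 = 0.04279 h⁻¹
Fraction remaining after one interval: e^(−kτ) = e^(−0.04279 × 4.90) = 0.8109
R = 1 / (1 − 0.8109) = 5.287
Css,max = 16.0 × 5.287 = 84.59 µg/L
Css,min = Css,max × e^(−kτ) = 84.59 × 0.8109 ≈ 68.6 µg/L

68.6 µg/L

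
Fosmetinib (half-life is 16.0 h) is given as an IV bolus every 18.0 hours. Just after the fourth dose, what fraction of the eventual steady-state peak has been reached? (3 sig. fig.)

k = ln 2 / 16.0 = 0.04332 h⁻¹
f_n = 1 − e^(−nkτ) = 1 − e^(−4 × 0.04332 × 18.0) = 1 − e^(−3.119) = 1 − 0.04419 ≈ 0.956

0.956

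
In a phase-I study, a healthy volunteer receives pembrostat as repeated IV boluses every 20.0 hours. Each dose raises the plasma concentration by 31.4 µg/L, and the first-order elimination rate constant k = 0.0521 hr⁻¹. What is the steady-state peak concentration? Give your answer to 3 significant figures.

Fraction remaining after one interval: e^(−kτ) = e^(−0.05210 × 20.0) = 0.3527
R = 1 / (1 − 0.3527) = 1.545
Css,max = 31.4 × 1.545 ≈ 48.5 µg/L

48.5 µg/L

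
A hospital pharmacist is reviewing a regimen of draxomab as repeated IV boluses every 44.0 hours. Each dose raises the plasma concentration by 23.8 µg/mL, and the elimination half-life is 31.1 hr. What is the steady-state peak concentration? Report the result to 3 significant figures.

38.1 µg/mL

k = ln 2 / 31.1 = 0.02229 hr⁻¹
Fraction remaining after one interval: e^(−kτ) = e^(−0.02229 × 44.0) = 0.3751
R = 1 / (1 − 0.3751) = 1.600
Css,max = 23.8 × 1.600 ≈ 38.1 µg/mL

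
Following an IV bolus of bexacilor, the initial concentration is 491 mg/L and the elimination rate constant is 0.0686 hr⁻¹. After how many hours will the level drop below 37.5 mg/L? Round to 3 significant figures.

37.5 hours

C(t) = C₀ e^(−kt)  ⇒  t = ln(C₀/C) / k
t = ln(491/37.5) / 0.06860 = 2.572 / 0.06860 ≈ 37.5 hours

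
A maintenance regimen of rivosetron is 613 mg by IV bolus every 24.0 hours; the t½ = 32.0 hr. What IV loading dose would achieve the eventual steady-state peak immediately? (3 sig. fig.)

1510 mg

k = ln 2 / 32.0 = 0.02166 hr⁻¹
Accumulation ratio R = 1 / (1 − e^(−kτ)) = 1 / (1 − e^(−0.02166×24.0)) = 1 / (1 − 0.5946) = 2.467
Loading dose = maintenance dose × R = 613 × 2.467 ≈ 1510 mg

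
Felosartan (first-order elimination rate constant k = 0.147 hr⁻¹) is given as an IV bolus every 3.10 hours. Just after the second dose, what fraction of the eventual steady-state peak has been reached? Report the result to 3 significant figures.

0.598

f_n = 1 − e^(−nkτ) = 1 − e^(−2 × 0.1470 × 3.10) = 1 − e^(−0.9114) = 1 − 0.4020 ≈ 0.598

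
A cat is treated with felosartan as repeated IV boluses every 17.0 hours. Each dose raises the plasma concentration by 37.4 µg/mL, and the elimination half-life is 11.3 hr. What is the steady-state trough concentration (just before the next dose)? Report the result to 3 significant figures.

k = ln 2 / 11.3 = 0.06134 hr⁻¹
Fraction remaining after one interval: e^(−kτ) = e^(−0.06134 × 17.0) = 0.3525
R = 1 / (1 − 0.3525) = 1.544
Css,max = 37.4 × 1.544 = 57.76 µg/mL
Css,min = Css,max × e^(−kτ) = 57.76 × 0.3525 ≈ 20.4 µg/mL

20.4 µg/mL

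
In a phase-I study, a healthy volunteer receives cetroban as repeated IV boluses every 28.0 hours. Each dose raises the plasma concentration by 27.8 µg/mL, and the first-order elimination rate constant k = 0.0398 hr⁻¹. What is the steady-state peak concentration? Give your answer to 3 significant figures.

41.4 µg/mL

Fraction remaining after one interval: e^(−kτ) = e^(−0.03980 × 28.0) = 0.3281
R = 1 / (1 − 0.3281) = 1.488
Css,max = 27.8 × 1.488 ≈ 41.4 µg/mL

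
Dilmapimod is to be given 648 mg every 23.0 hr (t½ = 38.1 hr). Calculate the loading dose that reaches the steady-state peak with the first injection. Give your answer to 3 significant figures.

k = ln 2 / 38.1 = 0.01819 hr⁻¹
Accumulation ratio R = 1 / (1 − e^(−kτ)) = 1 / (1 − e^(−0.01819×23.0)) = 1 / (1 − 0.6581) = 2.925
Loading dose = maintenance dose × R = 648 × 2.925 ≈ 1900 mg

1900 mg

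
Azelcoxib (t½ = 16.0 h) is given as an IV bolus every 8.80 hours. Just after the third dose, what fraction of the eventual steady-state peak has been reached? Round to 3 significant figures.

k = ln 2 / 16.0 = 0.04332 h⁻¹
f_n = 1 − e^(−nkτ) = 1 − e^(−3 × 0.04332 × 8.80) = 1 − e^(−1.144) = 1 − 0.3186 ≈ 0.681

0.681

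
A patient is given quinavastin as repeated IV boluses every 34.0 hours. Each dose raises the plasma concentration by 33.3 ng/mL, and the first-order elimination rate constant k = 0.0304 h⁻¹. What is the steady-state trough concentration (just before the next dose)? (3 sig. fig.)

18.4 ng/mL

Fraction remaining after one interval: e^(−kτ) = e^(−0.03040 × 34.0) = 0.3557
R = 1 / (1 − 0.3557) = 1.552
Css,max = 33.3 × 1.552 = 51.69 ng/mL
Css,min = Css,max × e^(−kτ) = 51.69 × 0.3557 ≈ 18.4 ng/mL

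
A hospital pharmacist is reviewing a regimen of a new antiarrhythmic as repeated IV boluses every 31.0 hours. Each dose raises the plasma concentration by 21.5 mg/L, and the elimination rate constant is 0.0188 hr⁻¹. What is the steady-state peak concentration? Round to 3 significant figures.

48.7 mg/L

Fraction remaining after one interval: e^(−kτ) = e^(−0.01880 × 31.0) = 0.5583
R = 1 / (1 − 0.5583) = 2.264
Css,max = 21.5 × 2.264 ≈ 48.7 mg/L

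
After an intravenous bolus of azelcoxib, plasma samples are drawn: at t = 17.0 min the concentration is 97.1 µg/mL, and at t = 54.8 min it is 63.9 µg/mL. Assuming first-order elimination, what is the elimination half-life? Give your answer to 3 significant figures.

k = ln(C₁/C₂) / (t₂ − t₁) = ln(97.1/63.9) / (54.8 − 17.0)
  = 0.4184 / 37.80 = 0.01107 min⁻¹
t½ = ln 2 / k = ln 2 / 0.01107 ≈ 62.6 minutes

62.6 minutes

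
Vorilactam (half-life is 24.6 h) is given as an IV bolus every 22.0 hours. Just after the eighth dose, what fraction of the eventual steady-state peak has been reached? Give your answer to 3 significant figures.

k = ln 2 / 24.6 = 0.02818 h⁻¹
f_n = 1 − e^(−nkτ) = 1 − e^(−8 × 0.02818 × 22.0) = 1 − e^(−4.959) = 1 − 0.007019 ≈ 0.993

0.993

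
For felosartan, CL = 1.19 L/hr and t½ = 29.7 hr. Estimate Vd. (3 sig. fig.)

k = ln 2 / t½ = ln 2 / 29.7 = 0.02334 hr⁻¹
V = CL / k = 1.19 / 0.02334 ≈ 51.0 L

51.0 L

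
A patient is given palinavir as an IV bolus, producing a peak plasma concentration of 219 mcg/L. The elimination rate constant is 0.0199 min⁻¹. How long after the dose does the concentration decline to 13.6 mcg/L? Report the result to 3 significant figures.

140 minutes

C(t) = C₀ e^(−kt)  ⇒  t = ln(C₀/C) / k
t = ln(219/13.6) / 0.01990 = 2.779 / 0.01990 ≈ 140 minutes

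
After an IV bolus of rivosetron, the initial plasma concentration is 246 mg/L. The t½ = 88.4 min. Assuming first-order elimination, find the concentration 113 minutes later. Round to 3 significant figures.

101 mg/L

k = ln 2 / 88.4 = 0.007841 min⁻¹
113 min is 1.278 half-lives, so C = 246 × (1/2)^1.278 = 246 × 0.4123 ≈ 101 mg/L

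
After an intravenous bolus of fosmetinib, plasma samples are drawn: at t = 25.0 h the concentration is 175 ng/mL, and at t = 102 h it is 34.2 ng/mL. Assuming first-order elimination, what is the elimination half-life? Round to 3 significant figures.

32.7 hours

k = ln(C₁/C₂) / (t₂ − t₁) = ln(175/34.2) / (102 − 25.0)
  = 1.633 / 77.00 = 0.02120 h⁻¹
t½ = ln 2 / k = ln 2 / 0.02120 ≈ 32.7 hours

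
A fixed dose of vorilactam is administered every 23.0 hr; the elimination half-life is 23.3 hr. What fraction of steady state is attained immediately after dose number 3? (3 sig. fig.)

k = ln 2 / 23.3 = 0.02975 hr⁻¹
f_n = 1 − e^(−nkτ) = 1 − e^(−3 × 0.02975 × 23.0) = 1 − e^(−2.053) = 1 − 0.1284 ≈ 0.872

0.872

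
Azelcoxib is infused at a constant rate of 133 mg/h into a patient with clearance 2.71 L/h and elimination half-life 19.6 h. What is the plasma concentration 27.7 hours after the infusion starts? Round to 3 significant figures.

30.7 mg/L

Css = rate / CL = 133 / 2.71 = 49.08 mg/L
k = ln 2 / 19.6 = 0.03536 h⁻¹
C(t) = Css (1 − e^(−kt)) = 49.08 × (1 − e^(−0.9796)) = 49.08 × 0.6245 ≈ 30.7 mg/L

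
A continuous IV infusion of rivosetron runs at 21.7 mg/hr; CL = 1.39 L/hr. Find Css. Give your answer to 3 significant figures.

Css = infusion rate / CL = 21.7 / 1.39 ≈ 15.6 mg/L

15.6 mg/L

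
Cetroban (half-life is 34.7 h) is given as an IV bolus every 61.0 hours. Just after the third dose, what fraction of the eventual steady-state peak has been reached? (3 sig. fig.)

0.974

k = ln 2 / 34.7 = 0.01998 h⁻¹
f_n = 1 − e^(−nkτ) = 1 − e^(−3 × 0.01998 × 61.0) = 1 − e^(−3.656) = 1 − 0.02585 ≈ 0.974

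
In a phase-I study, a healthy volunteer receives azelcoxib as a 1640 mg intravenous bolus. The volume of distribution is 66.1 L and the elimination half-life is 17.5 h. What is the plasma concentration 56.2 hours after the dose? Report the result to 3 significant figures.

C₀ = dose / V = 1640 / 66.1 = 24.81 µg/mL
k = ln 2 / 17.5 = 0.03961 h⁻¹
C(t) = C₀ e^(−kt) = 24.81 × e^(−0.03961 × 56.2) = 24.81 × e^(−2.226) = 24.81 × 0.1080 ≈ 2.68 µg/mL

2.68 µg/mL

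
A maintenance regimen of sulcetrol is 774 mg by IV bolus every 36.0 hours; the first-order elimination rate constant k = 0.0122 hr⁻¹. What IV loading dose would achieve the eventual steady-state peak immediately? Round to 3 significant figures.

2180 mg

Accumulation ratio R = 1 / (1 − e^(−kτ)) = 1 / (1 − e^(−0.01220×36.0)) = 1 / (1 − 0.6446) = 2.813
Loading dose = maintenance dose × R = 774 × 2.813 ≈ 2180 mg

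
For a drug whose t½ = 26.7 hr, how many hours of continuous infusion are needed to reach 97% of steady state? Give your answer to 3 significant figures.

135 hours

k = ln 2 / 26.7 = 0.02596 hr⁻¹
f = 1 − e^(−kt)  ⇒  t = −ln(1 − f) / k
t = −ln(1 − 0.97) / 0.02596 = 3.507 / 0.02596 ≈ 135 hours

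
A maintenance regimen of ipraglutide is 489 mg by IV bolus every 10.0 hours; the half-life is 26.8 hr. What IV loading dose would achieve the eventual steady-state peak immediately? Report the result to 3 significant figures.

k = ln 2 / 26.8 = 0.02586 hr⁻¹
Accumulation ratio R = 1 / (1 − e^(−kτ)) = 1 / (1 − e^(−0.02586×10.0)) = 1 / (1 − 0.7721) = 4.388
Loading dose = maintenance dose × R = 489 × 4.388 ≈ 2150 mg

2150 mg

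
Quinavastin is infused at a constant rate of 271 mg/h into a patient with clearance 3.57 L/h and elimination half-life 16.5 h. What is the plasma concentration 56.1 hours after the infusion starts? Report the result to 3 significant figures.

68.7 µg/mL

Css = rate / CL = 271 / 3.57 = 75.91 µg/mL
k = ln 2 / 16.5 = 0.04201 h⁻¹
C(t) = Css (1 − e^(−kt)) = 75.91 × (1 − e^(−2.357)) = 75.91 × 0.9053 ≈ 68.7 µg/mL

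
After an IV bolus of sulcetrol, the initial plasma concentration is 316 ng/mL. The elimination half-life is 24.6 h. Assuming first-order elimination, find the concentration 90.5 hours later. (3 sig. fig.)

k = ln 2 / 24.6 = 0.02818 h⁻¹
90.5 h is 3.679 half-lives, so C = 316 × (1/2)^3.679 = 316 × 0.07808 ≈ 24.7 ng/mL

24.7 ng/mL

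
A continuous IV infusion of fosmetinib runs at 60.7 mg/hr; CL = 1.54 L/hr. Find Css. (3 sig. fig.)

39.4 µg/mL

Css = infusion rate / CL = 60.7 / 1.54 ≈ 39.4 µg/mL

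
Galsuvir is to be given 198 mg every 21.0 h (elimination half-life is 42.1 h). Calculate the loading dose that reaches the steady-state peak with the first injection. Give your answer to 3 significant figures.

k = ln 2 / 42.1 = 0.01646 h⁻¹
Accumulation ratio R = 1 / (1 − e^(−kτ)) = 1 / (1 − e^(−0.01646×21.0)) = 1 / (1 − 0.7077) = 3.421
Loading dose = maintenance dose × R = 198 × 3.421 ≈ 677 mg

677 mg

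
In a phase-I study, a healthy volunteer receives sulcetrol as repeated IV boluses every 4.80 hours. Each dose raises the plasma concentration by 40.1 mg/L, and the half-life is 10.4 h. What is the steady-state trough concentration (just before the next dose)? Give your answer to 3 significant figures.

106 mg/L

k = ln 2 / 10.4 = 0.06665 h⁻¹
Fraction remaining after one interval: e^(−kτ) = e^(−0.06665 × 4.80) = 0.7262
R = 1 / (1 − 0.7262) = 3.652
Css,max = 40.1 × 3.652 = 146.5 mg/L
Css,min = Css,max × e^(−kτ) = 146.5 × 0.7262 ≈ 106 mg/L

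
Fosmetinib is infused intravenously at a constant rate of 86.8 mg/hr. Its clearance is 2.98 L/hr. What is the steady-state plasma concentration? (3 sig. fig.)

29.1 µg/mL

Css = infusion rate / CL = 86.8 / 2.98 ≈ 29.1 µg/mL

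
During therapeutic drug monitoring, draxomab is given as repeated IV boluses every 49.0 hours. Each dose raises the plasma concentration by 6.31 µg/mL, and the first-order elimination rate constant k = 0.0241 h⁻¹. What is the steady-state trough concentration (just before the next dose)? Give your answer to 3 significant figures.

Fraction remaining after one interval: e^(−kτ) = e^(−0.02410 × 49.0) = 0.3070
R = 1 / (1 − 0.3070) = 1.443
Css,max = 6.31 × 1.443 = 9.105 µg/mL
Css,min = Css,max × e^(−kτ) = 9.105 × 0.3070 ≈ 2.80 µg/mL

2.80 µg/mL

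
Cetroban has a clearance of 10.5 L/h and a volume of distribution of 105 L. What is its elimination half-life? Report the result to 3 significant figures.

k = CL / V = 10.5 / 105 = 0.1000 h⁻¹
t½ = ln 2 / k = ln 2 / 0.1000 ≈ 6.93 hours

6.93 hours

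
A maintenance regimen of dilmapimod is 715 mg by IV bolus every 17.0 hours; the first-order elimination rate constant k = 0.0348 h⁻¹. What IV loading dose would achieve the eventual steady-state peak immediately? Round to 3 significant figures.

Accumulation ratio R = 1 / (1 − e^(−kτ)) = 1 / (1 − e^(−0.03480×17.0)) = 1 / (1 − 0.5534) = 2.239
Loading dose = maintenance dose × R = 715 × 2.239 ≈ 1600 mg

1600 mg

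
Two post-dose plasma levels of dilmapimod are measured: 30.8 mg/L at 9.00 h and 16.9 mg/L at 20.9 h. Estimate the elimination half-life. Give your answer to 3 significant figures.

13.7 hours

k = ln(C₁/C₂) / (t₂ − t₁) = ln(30.8/16.9) / (20.9 − 9.00)
  = 0.6002 / 11.90 = 0.05044 h⁻¹
t½ = ln 2 / k = ln 2 / 0.05044 ≈ 13.7 hours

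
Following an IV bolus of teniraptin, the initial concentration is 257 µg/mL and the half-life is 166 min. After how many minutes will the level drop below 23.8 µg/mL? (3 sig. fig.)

570 minutes

k = ln 2 / 166 = 0.004176 min⁻¹
C(t) = C₀ e^(−kt)  ⇒  t = ln(C₀/C) / k
t = ln(257/23.8) / 0.004176 = 2.379 / 0.004176 ≈ 570 minutes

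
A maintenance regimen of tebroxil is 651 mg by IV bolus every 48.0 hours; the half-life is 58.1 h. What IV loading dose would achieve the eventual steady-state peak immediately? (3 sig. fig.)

k = ln 2 / 58.1 = 0.01193 h⁻¹
Accumulation ratio R = 1 / (1 − e^(−kτ)) = 1 / (1 − e^(−0.01193×48.0)) = 1 / (1 − 0.5640) = 2.294
Loading dose = maintenance dose × R = 651 × 2.294 ≈ 1490 mg

1490 mg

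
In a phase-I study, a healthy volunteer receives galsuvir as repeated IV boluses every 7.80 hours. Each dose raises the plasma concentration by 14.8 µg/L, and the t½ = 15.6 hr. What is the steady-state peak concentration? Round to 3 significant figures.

50.5 µg/L

k = ln 2 / 15.6 = 0.04443 hr⁻¹
Fraction remaining after one interval: e^(−kτ) = e^(−0.04443 × 7.80) = 0.7071
R = 1 / (1 − 0.7071) = 3.414
Css,max = 14.8 × 3.414 ≈ 50.5 µg/L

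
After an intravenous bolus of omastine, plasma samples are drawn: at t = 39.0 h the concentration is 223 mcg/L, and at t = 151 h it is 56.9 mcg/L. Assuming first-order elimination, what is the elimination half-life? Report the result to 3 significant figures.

56.8 hours

k = ln(C₁/C₂) / (t₂ − t₁) = ln(223/56.9) / (151 − 39.0)
  = 1.366 / 112.0 = 0.01220 h⁻¹
t½ = ln 2 / k = ln 2 / 0.01220 ≈ 56.8 hours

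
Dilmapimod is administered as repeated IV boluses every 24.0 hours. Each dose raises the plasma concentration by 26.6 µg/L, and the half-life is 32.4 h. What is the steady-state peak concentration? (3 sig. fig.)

66.2 µg/L

k = ln 2 / 32.4 = 0.02139 h⁻¹
Fraction remaining after one interval: e^(−kτ) = e^(−0.02139 × 24.0) = 0.5984
R = 1 / (1 − 0.5984) = 2.490
Css,max = 26.6 × 2.490 ≈ 66.2 µg/L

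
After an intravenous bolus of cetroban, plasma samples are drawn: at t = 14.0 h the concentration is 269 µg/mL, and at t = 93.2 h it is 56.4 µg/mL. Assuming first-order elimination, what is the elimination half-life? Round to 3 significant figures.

k = ln(C₁/C₂) / (t₂ − t₁) = ln(269/56.4) / (93.2 − 14.0)
  = 1.562 / 79.20 = 0.01973 h⁻¹
t½ = ln 2 / k = ln 2 / 0.01973 ≈ 35.1 hours

35.1 hours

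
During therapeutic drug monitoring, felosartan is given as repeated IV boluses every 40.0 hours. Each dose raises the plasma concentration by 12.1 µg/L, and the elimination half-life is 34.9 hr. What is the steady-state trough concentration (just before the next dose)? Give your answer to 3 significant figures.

k = ln 2 / 34.9 = 0.01986 hr⁻¹
Fraction remaining after one interval: e^(−kτ) = e^(−0.01986 × 40.0) = 0.4518
R = 1 / (1 − 0.4518) = 1.824
Css,max = 12.1 × 1.824 = 22.07 µg/L
Css,min = Css,max × e^(−kτ) = 22.07 × 0.4518 ≈ 9.97 µg/L

9.97 µg/L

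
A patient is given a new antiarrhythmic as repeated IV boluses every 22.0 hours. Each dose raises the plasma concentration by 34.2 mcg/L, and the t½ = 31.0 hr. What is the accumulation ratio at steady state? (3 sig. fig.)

2.57

k = ln 2 / 31.0 = 0.02236 hr⁻¹
Fraction remaining after one interval: e^(−kτ) = e^(−0.02236 × 22.0) = 0.6115
R = 1 / (1 − 0.6115) = 1 / 0.3885 ≈ 2.57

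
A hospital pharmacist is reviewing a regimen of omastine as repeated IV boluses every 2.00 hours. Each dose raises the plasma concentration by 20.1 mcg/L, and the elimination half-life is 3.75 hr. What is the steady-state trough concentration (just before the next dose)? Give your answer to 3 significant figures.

44.9 mcg/L

k = ln 2 / 3.75 = 0.1848 hr⁻¹
Fraction remaining after one interval: e^(−kτ) = e^(−0.1848 × 2.00) = 0.6910
R = 1 / (1 − 0.6910) = 3.236
Css,max = 20.1 × 3.236 = 65.04 mcg/L
Css,min = Css,max × e^(−kτ) = 65.04 × 0.6910 ≈ 44.9 mcg/L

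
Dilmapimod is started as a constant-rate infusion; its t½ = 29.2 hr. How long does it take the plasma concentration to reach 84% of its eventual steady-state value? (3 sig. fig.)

77.2 hours

k = ln 2 / 29.2 = 0.02374 hr⁻¹
f = 1 − e^(−kt)  ⇒  t = −ln(1 − f) / k
t = −ln(1 − 0.84) / 0.02374 = 1.833 / 0.02374 ≈ 77.2 hours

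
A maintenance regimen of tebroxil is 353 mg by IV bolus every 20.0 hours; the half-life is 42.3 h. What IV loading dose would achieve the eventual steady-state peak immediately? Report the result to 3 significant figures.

1260 mg

k = ln 2 / 42.3 = 0.01639 h⁻¹
Accumulation ratio R = 1 / (1 − e^(−kτ)) = 1 / (1 − e^(−0.01639×20.0)) = 1 / (1 − 0.7206) = 3.579
Loading dose = maintenance dose × R = 353 × 3.579 ≈ 1260 mg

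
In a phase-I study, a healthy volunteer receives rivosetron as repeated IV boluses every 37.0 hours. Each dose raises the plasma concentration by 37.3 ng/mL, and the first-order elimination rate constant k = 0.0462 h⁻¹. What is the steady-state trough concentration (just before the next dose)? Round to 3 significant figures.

8.24 ng/mL

Fraction remaining after one interval: e^(−kτ) = e^(−0.04620 × 37.0) = 0.1810
R = 1 / (1 − 0.1810) = 1.221
Css,max = 37.3 × 1.221 = 45.54 ng/mL
Css,min = Css,max × e^(−kτ) = 45.54 × 0.1810 ≈ 8.24 ng/mL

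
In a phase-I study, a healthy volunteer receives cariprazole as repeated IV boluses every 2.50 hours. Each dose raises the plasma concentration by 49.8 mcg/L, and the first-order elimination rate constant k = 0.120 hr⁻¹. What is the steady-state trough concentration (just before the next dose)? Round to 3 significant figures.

Fraction remaining after one interval: e^(−kτ) = e^(−0.1200 × 2.50) = 0.7408
R = 1 / (1 − 0.7408) = 3.858
Css,max = 49.8 × 3.858 = 192.1 mcg/L
Css,min = Css,max × e^(−kτ) = 192.1 × 0.7408 ≈ 142 mcg/L

142 mcg/L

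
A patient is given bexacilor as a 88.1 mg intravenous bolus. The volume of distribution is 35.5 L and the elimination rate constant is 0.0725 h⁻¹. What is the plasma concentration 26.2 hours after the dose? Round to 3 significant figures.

0.371 µg/mL

C₀ = dose / V = 88.1 / 35.5 = 2.482 µg/mL
C(t) = C₀ e^(−kt) = 2.482 × e^(−0.07250 × 26.2) = 2.482 × e^(−1.899) = 2.482 × 0.1496 ≈ 0.371 µg/mL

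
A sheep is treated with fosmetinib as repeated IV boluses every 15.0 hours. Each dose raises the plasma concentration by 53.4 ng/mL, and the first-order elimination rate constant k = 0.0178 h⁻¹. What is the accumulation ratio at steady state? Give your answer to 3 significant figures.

Fraction remaining after one interval: e^(−kτ) = e^(−0.01780 × 15.0) = 0.7657
R = 1 / (1 − 0.7657) = 1 / 0.2343 ≈ 4.27

4.27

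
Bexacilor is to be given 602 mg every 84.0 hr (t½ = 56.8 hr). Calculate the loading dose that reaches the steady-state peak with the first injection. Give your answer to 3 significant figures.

k = ln 2 / 56.8 = 0.01220 hr⁻¹
Accumulation ratio R = 1 / (1 − e^(−kτ)) = 1 / (1 − e^(−0.01220×84.0)) = 1 / (1 − 0.3588) = 1.560
Loading dose = maintenance dose × R = 602 × 1.560 ≈ 939 mg

939 mg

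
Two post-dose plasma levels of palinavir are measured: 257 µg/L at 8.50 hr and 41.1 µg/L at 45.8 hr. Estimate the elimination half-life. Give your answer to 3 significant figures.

k = ln(C₁/C₂) / (t₂ − t₁) = ln(257/41.1) / (45.8 − 8.50)
  = 1.833 / 37.30 = 0.04914 hr⁻¹
t½ = ln 2 / k = ln 2 / 0.04914 ≈ 14.1 hours

14.1 hours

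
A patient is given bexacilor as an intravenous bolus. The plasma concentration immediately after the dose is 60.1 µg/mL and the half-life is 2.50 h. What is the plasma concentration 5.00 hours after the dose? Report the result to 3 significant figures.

15.0 µg/mL

k = ln 2 / 2.50 = 0.2773 h⁻¹
5.00 h is 2.000 half-lives, so C = 60.1 × (1/2)^2.000 = 60.1 × 0.2500 ≈ 15.0 µg/mL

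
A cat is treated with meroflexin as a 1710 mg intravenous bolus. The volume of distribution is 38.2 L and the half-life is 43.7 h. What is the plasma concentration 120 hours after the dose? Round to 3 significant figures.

C₀ = dose / V = 1710 / 38.2 = 44.76 mg/L
k = ln 2 / 43.7 = 0.01586 h⁻¹
C(t) = C₀ e^(−kt) = 44.76 × e^(−0.01586 × 120) = 44.76 × e^(−1.903) = 44.76 × 0.1491 ≈ 6.67 mg/L

6.67 mg/L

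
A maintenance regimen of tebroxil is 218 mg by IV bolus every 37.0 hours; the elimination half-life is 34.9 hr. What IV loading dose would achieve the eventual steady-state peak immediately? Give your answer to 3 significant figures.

419 mg

k = ln 2 / 34.9 = 0.01986 hr⁻¹
Accumulation ratio R = 1 / (1 − e^(−kτ)) = 1 / (1 − e^(−0.01986×37.0)) = 1 / (1 − 0.4796) = 1.922
Loading dose = maintenance dose × R = 218 × 1.922 ≈ 419 mg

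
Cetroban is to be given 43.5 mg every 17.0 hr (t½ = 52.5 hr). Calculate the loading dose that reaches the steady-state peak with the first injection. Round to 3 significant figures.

216 mg

k = ln 2 / 52.5 = 0.01320 hr⁻¹
Accumulation ratio R = 1 / (1 − e^(−kτ)) = 1 / (1 − e^(−0.01320×17.0)) = 1 / (1 − 0.7990) = 4.974
Loading dose = maintenance dose × R = 43.5 × 4.974 ≈ 216 mg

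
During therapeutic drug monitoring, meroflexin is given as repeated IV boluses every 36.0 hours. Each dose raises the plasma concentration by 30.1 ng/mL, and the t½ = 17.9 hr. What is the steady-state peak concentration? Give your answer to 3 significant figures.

40.0 ng/mL

k = ln 2 / 17.9 = 0.03872 hr⁻¹
Fraction remaining after one interval: e^(−kτ) = e^(−0.03872 × 36.0) = 0.2481
R = 1 / (1 − 0.2481) = 1.330
Css,max = 30.1 × 1.330 ≈ 40.0 ng/mL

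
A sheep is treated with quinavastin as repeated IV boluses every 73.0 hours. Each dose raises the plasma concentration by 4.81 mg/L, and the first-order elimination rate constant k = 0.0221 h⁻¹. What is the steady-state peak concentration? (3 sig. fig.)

Fraction remaining after one interval: e^(−kτ) = e^(−0.02210 × 73.0) = 0.1992
R = 1 / (1 − 0.1992) = 1.249
Css,max = 4.81 × 1.249 ≈ 6.01 mg/L

6.01 mg/L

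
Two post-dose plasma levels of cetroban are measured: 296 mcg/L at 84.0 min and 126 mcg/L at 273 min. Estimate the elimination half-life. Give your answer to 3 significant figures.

k = ln(C₁/C₂) / (t₂ − t₁) = ln(296/126) / (273 − 84.0)
  = 0.8541 / 189.0 = 0.004519 min⁻¹
t½ = ln 2 / k = ln 2 / 0.004519 ≈ 153 minutes

153 minutes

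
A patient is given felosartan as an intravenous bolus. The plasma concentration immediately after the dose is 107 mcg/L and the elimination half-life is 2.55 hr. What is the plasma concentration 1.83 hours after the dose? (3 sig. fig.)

65.1 mcg/L

k = ln 2 / 2.55 = 0.2718 hr⁻¹
1.83 hr is 0.7176 half-lives, so C = 107 × (1/2)^0.7176 = 107 × 0.6081 ≈ 65.1 mcg/L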